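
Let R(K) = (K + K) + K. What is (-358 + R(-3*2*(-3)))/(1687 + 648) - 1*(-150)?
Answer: 349946/2335 ≈ 149.87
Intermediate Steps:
R(K) = 3*K (R(K) = 2*K + K = 3*K)
(-358 + R(-3*2*(-3)))/(1687 + 648) - 1*(-150) = (-358 + 3*(-3*2*(-3)))/(1687 + 648) - 1*(-150) = (-358 + 3*(-6*(-3)))/2335 + 150 = (-358 + 3*18)*(1/2335) + 150 = (-358 + 54)*(1/2335) + 150 = -304*1/2335 + 150 = -304/2335 + 150 = 349946/2335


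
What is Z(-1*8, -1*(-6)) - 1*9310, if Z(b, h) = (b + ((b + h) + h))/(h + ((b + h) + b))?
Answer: -9309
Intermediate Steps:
Z(b, h) = 1 (Z(b, h) = (b + (b + 2*h))/(h + (h + 2*b)) = (2*b + 2*h)/(2*b + 2*h) = 1)
Z(-1*8, -1*(-6)) - 1*9310 = 1 - 1*9310 = 1 - 9310 = -9309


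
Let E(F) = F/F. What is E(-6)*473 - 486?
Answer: -13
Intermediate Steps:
E(F) = 1
E(-6)*473 - 486 = 1*473 - 486 = 473 - 486 = -13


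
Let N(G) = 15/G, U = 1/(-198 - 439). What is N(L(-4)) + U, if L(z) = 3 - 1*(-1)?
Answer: 9551/2548 ≈ 3.7484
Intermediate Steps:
L(z) = 4 (L(z) = 3 + 1 = 4)
U = -1/637 (U = 1/(-637) = -1/637 ≈ -0.0015699)
N(L(-4)) + U = 15/4 - 1/637 = 9551/2548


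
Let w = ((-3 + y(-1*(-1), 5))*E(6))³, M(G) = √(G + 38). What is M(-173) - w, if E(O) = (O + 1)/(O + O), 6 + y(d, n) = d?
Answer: 2744/27 + 3*I*√15 ≈ 101.63 + 11.619*I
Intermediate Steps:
y(d, n) = -6 + d
M(G) = √(38 + G)
E(O) = (1 + O)/(2*O) (E(O) = (1 + O)/((2*O)) = (1 + O)*(1/(2*O)) = (1 + O)/(2*O))
w = -2744/27 (w = ((-3 + (-6 - 1*(-1)))*((½)*(1 + 6)/6))³ = ((-3 + (-6 + 1))*((½)*(⅙)*7))³ = ((-3 - 5)*(7/12))³ = (-8*7/12)³ = (-14/3)³ = -2744/27 ≈ -101.63)
M(-173) - w = √(38 - 173) - 1*(-2744/27) = √(-135) + 2744/27 = 3*I*√15 + 2744/27 = 2744/27 + 3*I*√15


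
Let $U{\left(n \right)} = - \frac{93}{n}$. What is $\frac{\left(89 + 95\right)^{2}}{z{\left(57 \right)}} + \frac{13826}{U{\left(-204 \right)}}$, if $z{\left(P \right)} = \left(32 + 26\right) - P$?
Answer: $64184$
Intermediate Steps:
$z{\left(P \right)} = 58 - P$
$\frac{\left(89 + 95\right)^{2}}{z{\left(57 \right)}} + \frac{13826}{U{\left(-204 \right)}} = \frac{\left(89 + 95\right)^{2}}{58 - 57} + \frac{13826}{\left(-93\right) \frac{1}{-204}} = \frac{184^{2}}{58 - 57} + \frac{13826}{\left(-93\right) \left(- \frac{1}{204}\right)} = \frac{33856}{1} + \frac{13826}{\frac{31}{68}} = 33856 \cdot 1 + 13826 \cdot \frac{68}{31} = 33856 + 30328 = 64184$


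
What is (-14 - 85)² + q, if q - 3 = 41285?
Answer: 51089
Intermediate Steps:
q = 41288 (q = 3 + 41285 = 41288)
(-14 - 85)² + q = (-14 - 85)² + 41288 = (-99)² + 41288 = 9801 + 41288 = 51089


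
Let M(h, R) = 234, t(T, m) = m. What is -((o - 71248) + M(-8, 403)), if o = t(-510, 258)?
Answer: 70756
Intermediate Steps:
o = 258
-((o - 71248) + M(-8, 403)) = -((258 - 71248) + 234) = -(-70990 + 234) = -1*(-70756) = 70756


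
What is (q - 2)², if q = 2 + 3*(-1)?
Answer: 9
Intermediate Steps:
q = -1 (q = 2 - 3 = -1)
(q - 2)² = (-1 - 2)² = (-3)² = 9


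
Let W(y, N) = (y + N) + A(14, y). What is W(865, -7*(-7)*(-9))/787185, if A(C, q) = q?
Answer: 1289/787185 ≈ 0.0016375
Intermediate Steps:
W(y, N) = N + 2*y (W(y, N) = (y + N) + y = (N + y) + y = N + 2*y)
W(865, -7*(-7)*(-9))/787185 = (-7*(-7)*(-9) + 2*865)/787185 = (49*(-9) + 1730)*(1/787185) = (-441 + 1730)*(1/787185) = 1289*(1/787185) = 1289/787185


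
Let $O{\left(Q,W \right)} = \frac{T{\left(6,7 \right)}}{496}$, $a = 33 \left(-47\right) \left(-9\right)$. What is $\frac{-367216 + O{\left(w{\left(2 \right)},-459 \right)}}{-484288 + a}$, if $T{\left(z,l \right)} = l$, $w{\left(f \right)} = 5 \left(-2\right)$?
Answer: $\frac{182139129}{233283184} \approx 0.78076$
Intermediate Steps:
$w{\left(f \right)} = -10$
$a = 13959$ ($a = \left(-1551\right) \left(-9\right) = 13959$)
$O{\left(Q,W \right)} = \frac{7}{496}$
$\frac{-367216 + O{\left(w{\left(2 \right)},-459 \right)}}{-484288 + a} = \frac{-367216 + \frac{7}{496}}{-484288 + 13959} = - \frac{182139129}{496 \left(-470329\right)} = \left(- \frac{182139129}{496}\right) \left(- \frac{1}{470329}\right) = \frac{182139129}{233283184}$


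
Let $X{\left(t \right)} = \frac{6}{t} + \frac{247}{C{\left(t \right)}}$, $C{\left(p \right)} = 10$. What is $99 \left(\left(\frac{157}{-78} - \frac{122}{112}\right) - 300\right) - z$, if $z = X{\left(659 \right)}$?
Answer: $- \frac{72039122837}{2398760} \approx -30032.0$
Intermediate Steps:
$X{\left(t \right)} = \frac{247}{10} + \frac{6}{t}$ ($X{\left(t \right)} = \frac{6}{t} + \frac{247}{10} = \frac{247}{10} + \frac{6}{t}$)
$z = \frac{162833}{6590}$ ($z = \frac{247}{10} + \frac{6}{659} = \frac{162833}{6590} \approx 24.709$)
$99 \left(\left(\frac{157}{-78} - \frac{122}{112}\right) - 300\right) - z = 99 \left(\left(\frac{157}{-78} - \frac{122}{112}\right) - 300\right) - \frac{162833}{6590} = 99 \left(\left(157 \left(- \frac{1}{78}\right) - \frac{61}{56}\right) - 300\right) - \frac{162833}{6590} = 99 \left(\left(- \frac{157}{78} - \frac{61}{56}\right) - 300\right) - \frac{162833}{6590} = 99 \left(- \frac{6775}{2184} - 300\right) - \frac{162833}{6590} = 99 \left(- \frac{661975}{2184}\right) - \frac{162833}{6590} = - \frac{21845175}{728} - \frac{162833}{6590} = - \frac{72039122837}{2398760}$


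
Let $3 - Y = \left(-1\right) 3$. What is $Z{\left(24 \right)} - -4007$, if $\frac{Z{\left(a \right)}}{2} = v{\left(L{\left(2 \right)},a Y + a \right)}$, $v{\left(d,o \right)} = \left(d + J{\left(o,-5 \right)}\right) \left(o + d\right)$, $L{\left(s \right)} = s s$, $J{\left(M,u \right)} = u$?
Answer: $3663$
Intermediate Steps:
$Y = 6$ ($Y = 3 - \left(-1\right) 3 = 3 - -3 = 3 + 3 = 6$)
$L{\left(s \right)} = s^{2}$
$v{\left(d,o \right)} = \left(-5 + d\right) \left(d + o\right)$ ($v{\left(d,o \right)} = \left(d - 5\right) \left(o + d\right) = \left(-5 + d\right) \left(d + o\right)$)
$Z{\left(a \right)} = -8 - 14 a$ ($Z{\left(a \right)} = 2 \left(\left(2^{2}\right)^{2} - 5 \cdot 2^{2} - 5 \left(a 6 + a\right) + 2^{2} \left(a 6 + a\right)\right) = 2 \left(4^{2} - 20 - 5 \left(6 a + a\right) + 4 \left(6 a + a\right)\right) = 2 \left(16 - 20 - 5 \cdot 7 a + 4 \cdot 7 a\right) = 2 \left(16 - 20 - 35 a + 28 a\right) = 2 \left(-4 - 7 a\right) = -8 - 14 a$)
$Z{\left(24 \right)} - -4007 = \left(-8 - 336\right) - -4007 = \left(-8 - 336\right) + 4007 = -344 + 4007 = 3663$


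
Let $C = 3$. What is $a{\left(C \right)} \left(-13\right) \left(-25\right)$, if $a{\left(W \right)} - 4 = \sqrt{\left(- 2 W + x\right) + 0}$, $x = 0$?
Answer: $1300 + 325 i \sqrt{6} \approx 1300.0 + 796.08 i$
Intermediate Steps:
$a{\left(W \right)} = 4 + \sqrt{2} \sqrt{- W}$ ($a{\left(W \right)} = 4 + \sqrt{\left(- 2 W + 0\right) + 0} = 4 + \sqrt{- 2 W + 0} = 4 + \sqrt{- 2 W} = 4 + \sqrt{2} \sqrt{- W}$)
$a{\left(C \right)} \left(-13\right) \left(-25\right) = \left(4 + \sqrt{2} \sqrt{\left(-1\right) 3}\right) \left(-13\right) \left(-25\right) = \left(4 + \sqrt{2} \sqrt{-3}\right) \left(-13\right) \left(-25\right) = \left(4 + \sqrt{2} i \sqrt{3}\right) \left(-13\right) \left(-25\right) = \left(4 + i \sqrt{6}\right) \left(-13\right) \left(-25\right) = \left(-52 - 13 i \sqrt{6}\right) \left(-25\right) = 1300 + 325 i \sqrt{6}$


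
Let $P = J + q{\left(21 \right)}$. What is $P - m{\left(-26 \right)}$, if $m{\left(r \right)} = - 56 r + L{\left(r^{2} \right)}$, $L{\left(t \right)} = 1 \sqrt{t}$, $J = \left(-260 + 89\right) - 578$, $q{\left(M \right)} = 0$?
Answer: $-2231$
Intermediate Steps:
$J = -749$ ($J = -171 - 578 = -749$)
$L{\left(t \right)} = \sqrt{t}$
$m{\left(r \right)} = \sqrt{r^{2}} - 56 r$ ($m{\left(r \right)} = - 56 r + \sqrt{r^{2}} = \sqrt{r^{2}} - 56 r$)
$P = -749$ ($P = -749 + 0 = -749$)
$P - m{\left(-26 \right)} = -749 - \left(\sqrt{\left(-26\right)^{2}} - -1456\right) = -749 - \left(\sqrt{676} + 1456\right) = -749 - \left(26 + 1456\right) = -749 - 1482 = -2231$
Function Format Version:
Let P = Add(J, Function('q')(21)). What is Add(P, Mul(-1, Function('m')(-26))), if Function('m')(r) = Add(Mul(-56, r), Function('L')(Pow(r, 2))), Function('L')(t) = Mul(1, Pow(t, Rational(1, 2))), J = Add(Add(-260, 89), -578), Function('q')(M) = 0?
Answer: -2231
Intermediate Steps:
J = -749 (J = Add(-171, -578) = -749)
Function('L')(t) = Pow(t, Rational(1, 2))
Function('m')(r) = Add(Pow(Pow(r, 2), Rational(1, 2)), Mul(-56, r)) (Function('m')(r) = Add(Mul(-56, r), Pow(Pow(r, 2), Rational(1, 2))) = Add(Pow(Pow(r, 2), Rational(1, 2)), Mul(-56, r)))
P = -749 (P = Add(-749, 0) = -749)
Add(P, Mul(-1, Function('m')(-26))) = Add(-749, Mul(-1, Add(Pow(Pow(-26, 2), Rational(1, 2)), Mul(-56, -26)))) = Add(-749, Mul(-1, Add(Pow(676, Rational(1, 2)), 1456))) = Add(-749, Mul(-1, Add(26, 1456))) = Add(-749, Mul(-1, 1482)) = Add(-749, -1482) = -2231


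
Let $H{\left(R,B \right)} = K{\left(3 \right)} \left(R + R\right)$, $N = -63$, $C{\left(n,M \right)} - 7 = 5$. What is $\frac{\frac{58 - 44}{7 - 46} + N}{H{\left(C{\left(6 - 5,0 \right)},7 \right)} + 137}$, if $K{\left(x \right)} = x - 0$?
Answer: $- \frac{2471}{8151} \approx -0.30315$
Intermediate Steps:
$K{\left(x \right)} = x$ ($K{\left(x \right)} = x + 0 = x$)
$C{\left(n,M \right)} = 12$ ($C{\left(n,M \right)} = 7 + 5 = 12$)
$H{\left(R,B \right)} = 6 R$ ($H{\left(R,B \right)} = 3 \left(R + R\right) = 3 \cdot 2 R = 6 R$)
$\frac{\frac{58 - 44}{7 - 46} + N}{H{\left(C{\left(6 - 5,0 \right)},7 \right)} + 137} = \frac{\frac{58 - 44}{7 - 46} - 63}{6 \cdot 12 + 137} = \frac{\frac{14}{-39} - 63}{72 + 137} = \frac{14 \left(- \frac{1}{39}\right) - 63}{209} = \left(- \frac{14}{39} - 63\right) \frac{1}{209} = \left(- \frac{2471}{39}\right) \frac{1}{209} = - \frac{2471}{8151}$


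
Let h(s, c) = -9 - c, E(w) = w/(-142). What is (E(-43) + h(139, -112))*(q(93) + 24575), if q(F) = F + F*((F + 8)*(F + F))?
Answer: 12995017727/71 ≈ 1.8303e+8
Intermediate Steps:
E(w) = -w/142 (E(w) = w*(-1/142) = -w/142)
q(F) = F + 2*F²*(8 + F) (q(F) = F + F*((8 + F)*(2*F)) = F + F*(2*F*(8 + F)) = F + 2*F²*(8 + F))
(E(-43) + h(139, -112))*(q(93) + 24575) = (-1/142*(-43) + (-9 - 1*(-112)))*(93*(1 + 2*93² + 16*93) + 24575) = (43/142 + (-9 + 112))*(93*(1 + 2*8649 + 1488) + 24575) = (43/142 + 103)*(93*(1 + 17298 + 1488) + 24575) = 14669*(93*18787 + 24575)/142 = 14669*(1747191 + 24575)/142 = (14669/142)*1771766 = 12995017727/71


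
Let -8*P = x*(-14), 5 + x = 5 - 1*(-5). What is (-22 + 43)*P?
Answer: 735/4 ≈ 183.75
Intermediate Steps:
x = 5 (x = -5 + (5 - 1*(-5)) = -5 + (5 + 5) = -5 + 10 = 5)
P = 35/4 (P = -5*(-14)/8 = -1/8*(-70) = 35/4 ≈ 8.7500)
(-22 + 43)*P = (-22 + 43)*(35/4) = 21*(35/4) = 735/4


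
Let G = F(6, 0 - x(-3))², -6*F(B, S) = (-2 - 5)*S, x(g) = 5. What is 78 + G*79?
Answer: 99583/36 ≈ 2766.2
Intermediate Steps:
F(B, S) = 7*S/6 (F(B, S) = -(-2 - 5)*S/6 = -(-7)*S/6 = 7*S/6)
G = 1225/36 (G = (7*(0 - 1*5)/6)² = (7*(0 - 5)/6)² = ((7/6)*(-5))² = (-35/6)² = 1225/36 ≈ 34.028)
78 + G*79 = 78 + (1225/36)*79 = 78 + 96775/36 = 99583/36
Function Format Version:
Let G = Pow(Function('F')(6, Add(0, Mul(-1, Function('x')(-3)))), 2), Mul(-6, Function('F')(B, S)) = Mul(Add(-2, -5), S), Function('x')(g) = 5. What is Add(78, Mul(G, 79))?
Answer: Rational(99583, 36) ≈ 2766.2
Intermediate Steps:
Function('F')(B, S) = Mul(Rational(7, 6), S) (Function('F')(B, S) = Mul(Rational(-1, 6), Mul(Add(-2, -5), S)) = Mul(Rational(-1, 6), Mul(-7, S)) = Mul(Rational(7, 6), S))
G = Rational(1225, 36) (G = Pow(Mul(Rational(7, 6), Add(0, Mul(-1, 5))), 2) = Pow(Mul(Rational(7, 6), Add(0, -5)), 2) = Pow(Mul(Rational(7, 6), -5), 2) = Pow(Rational(-35, 6), 2) = Rational(1225, 36) ≈ 34.028)
Add(78, Mul(G, 79)) = Add(78, Mul(Rational(1225, 36), 79)) = Add(78, Rational(96775, 36)) = Rational(99583, 36)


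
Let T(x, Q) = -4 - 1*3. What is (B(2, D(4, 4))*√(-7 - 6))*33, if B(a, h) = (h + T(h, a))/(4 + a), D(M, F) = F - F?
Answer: -77*I*√13/2 ≈ -138.81*I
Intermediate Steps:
D(M, F) = 0
T(x, Q) = -7 (T(x, Q) = -4 - 3 = -7)
B(a, h) = (-7 + h)/(4 + a) (B(a, h) = (h - 7)/(4 + a) = (-7 + h)/(4 + a))
(B(2, D(4, 4))*√(-7 - 6))*33 = (((-7 + 0)/(4 + 2))*√(-7 - 6))*33 = ((-7/6)*√(-13))*33 = (((⅙)*(-7))*(I*√13))*33 = -7*I*√13/6*33 = -77*I*√13/2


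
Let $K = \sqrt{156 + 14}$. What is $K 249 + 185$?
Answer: $185 + 249 \sqrt{170} \approx 3431.6$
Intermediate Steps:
$K = \sqrt{170} \approx 13.038$
$K 249 + 185 = \sqrt{170} \cdot 249 + 185 = 249 \sqrt{170} + 185 = 185 + 249 \sqrt{170}$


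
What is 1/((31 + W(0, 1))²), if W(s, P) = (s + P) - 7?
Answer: 1/625 ≈ 0.0016000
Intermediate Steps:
W(s, P) = -7 + P + s (W(s, P) = (P + s) - 7 = -7 + P + s)
1/((31 + W(0, 1))²) = 1/((31 + (-7 + 1 + 0))²) = 1/((31 - 6)²) = 1/(25²) = 1/625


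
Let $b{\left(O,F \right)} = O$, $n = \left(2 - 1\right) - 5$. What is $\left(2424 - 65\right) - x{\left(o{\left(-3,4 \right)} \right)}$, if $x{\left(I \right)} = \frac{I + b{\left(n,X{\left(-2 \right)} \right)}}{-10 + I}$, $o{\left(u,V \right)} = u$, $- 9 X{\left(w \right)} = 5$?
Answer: $\frac{30660}{13} \approx 2358.5$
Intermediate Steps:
$X{\left(w \right)} = - \frac{5}{9}$ ($X{\left(w \right)} = \left(- \frac{1}{9}\right) 5 = - \frac{5}{9}$)
$n = -4$ ($n = 1 - 5 = -4$)
$x{\left(I \right)} = \frac{-4 + I}{-10 + I}$ ($x{\left(I \right)} = \frac{I - 4}{-10 + I} = \frac{-4 + I}{-10 + I}$)
$\left(2424 - 65\right) - x{\left(o{\left(-3,4 \right)} \right)} = \left(2424 - 65\right) - \frac{-4 - 3}{-10 - 3} = \left(2424 - 65\right) - \frac{1}{-13} \left(-7\right) = 2359 - \left(- \frac{1}{13}\right) \left(-7\right) = 2359 - \frac{7}{13} = \frac{30660}{13}$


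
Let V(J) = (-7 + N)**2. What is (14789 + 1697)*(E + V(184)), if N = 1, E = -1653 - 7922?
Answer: -157259954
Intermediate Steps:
E = -9575
V(J) = 36 (V(J) = (-7 + 1)**2 = (-6)**2 = 36)
(14789 + 1697)*(E + V(184)) = (14789 + 1697)*(-9575 + 36) = 16486*(-9539) = -157259954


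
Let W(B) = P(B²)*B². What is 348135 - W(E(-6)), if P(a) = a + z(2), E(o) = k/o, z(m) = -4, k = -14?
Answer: 28198298/81 ≈ 3.4813e+5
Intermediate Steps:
E(o) = -14/o
P(a) = -4 + a (P(a) = a - 4 = -4 + a)
W(B) = B²*(-4 + B²) (W(B) = (-4 + B²)*B² = B²*(-4 + B²))
348135 - W(E(-6)) = 348135 - (-14/(-6))²*(-4 + (-14/(-6))²) = 348135 - (-14*(-⅙))²*(-4 + (-14*(-⅙))²) = 348135 - (7/3)²*(-4 + (7/3)²) = 348135 - 49*(-4 + 49/9)/9 = 348135 - 49*13/(9*9) = 348135 - 1*637/81 = 348135 - 637/81 = 28198298/81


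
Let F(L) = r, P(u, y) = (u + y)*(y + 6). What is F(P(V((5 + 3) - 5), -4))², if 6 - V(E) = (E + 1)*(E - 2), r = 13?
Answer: 169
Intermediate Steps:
V(E) = 6 - (1 + E)*(-2 + E) (V(E) = 6 - (E + 1)*(E - 2) = 6 - (1 + E)*(-2 + E))
P(u, y) = (6 + y)*(u + y) (P(u, y) = (u + y)*(6 + y) = (6 + y)*(u + y))
F(L) = 13
F(P(V((5 + 3) - 5), -4))² = 13² = 169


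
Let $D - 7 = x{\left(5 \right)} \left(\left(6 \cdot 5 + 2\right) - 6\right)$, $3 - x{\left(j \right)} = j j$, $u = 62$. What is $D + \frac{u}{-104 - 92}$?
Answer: $- \frac{55401}{98} \approx -565.32$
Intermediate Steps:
$x{\left(j \right)} = 3 - j^{2}$ ($x{\left(j \right)} = 3 - j j = 3 - j^{2}$)
$D = -565$ ($D = 7 + \left(3 - 5^{2}\right) \left(\left(6 \cdot 5 + 2\right) - 6\right) = 7 + \left(3 - 25\right) \left(\left(30 + 2\right) - 6\right) = 7 + \left(3 - 25\right) \left(32 - 6\right) = 7 - 572 = -565$)
$D + \frac{u}{-104 - 92} = -565 + \frac{62}{-104 - 92} = -565 + \frac{62}{-196} = -565 + 62 \left(- \frac{1}{196}\right) = -565 - \frac{31}{98} = - \frac{55401}{98}$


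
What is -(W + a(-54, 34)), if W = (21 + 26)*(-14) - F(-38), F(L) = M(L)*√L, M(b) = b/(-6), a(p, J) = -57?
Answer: 715 + 19*I*√38/3 ≈ 715.0 + 39.041*I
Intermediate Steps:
M(b) = -b/6 (M(b) = b*(-⅙) = -b/6)
F(L) = -L^(3/2)/6 (F(L) = (-L/6)*√L = -L^(3/2)/6)
W = -658 - 19*I*√38/3 (W = (21 + 26)*(-14) - (-1)*(-38)^(3/2)/6 = 47*(-14) - (-1)*(-38*I*√38)/6 = -658 - 19*I*√38/3 ≈ -658.0 - 39.041*I)
-(W + a(-54, 34)) = -((-658 - 19*I*√38/3) - 57) = -(-715 - 19*I*√38/3) = 715 + 19*I*√38/3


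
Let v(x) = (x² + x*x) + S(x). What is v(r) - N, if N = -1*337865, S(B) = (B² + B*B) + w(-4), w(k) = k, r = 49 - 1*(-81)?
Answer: 405461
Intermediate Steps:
r = 130 (r = 49 + 81 = 130)
S(B) = -4 + 2*B² (S(B) = (B² + B*B) - 4 = (B² + B²) - 4 = 2*B² - 4 = -4 + 2*B²)
N = -337865
v(x) = -4 + 4*x² (v(x) = (x² + x*x) + (-4 + 2*x²) = (x² + x²) + (-4 + 2*x²) = 2*x² + (-4 + 2*x²) = -4 + 4*x²)
v(r) - N = (-4 + 4*130²) - 1*(-337865) = (-4 + 4*16900) + 337865 = (-4 + 67600) + 337865 = 67596 + 337865 = 405461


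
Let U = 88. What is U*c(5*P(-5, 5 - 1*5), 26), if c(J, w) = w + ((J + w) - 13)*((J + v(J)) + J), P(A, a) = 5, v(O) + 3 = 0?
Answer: 159456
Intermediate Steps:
v(O) = -3 (v(O) = -3 + 0 = -3)
c(J, w) = w + (-3 + 2*J)*(-13 + J + w) (c(J, w) = w + ((J + w) - 13)*((J - 3) + J) = w + (-13 + J + w)*((-3 + J) + J) = w + (-13 + J + w)*(-3 + 2*J) = w + (-3 + 2*J)*(-13 + J + w))
U*c(5*P(-5, 5 - 1*5), 26) = 88*(39 - 145*5 - 2*26 + 2*(5*5)**2 + 2*(5*5)*26) = 88*(39 - 29*25 - 52 + 2*25**2 + 2*25*26) = 88*(39 - 725 - 52 + 2*625 + 1300) = 88*(39 - 725 - 52 + 1250 + 1300) = 88*1812 = 159456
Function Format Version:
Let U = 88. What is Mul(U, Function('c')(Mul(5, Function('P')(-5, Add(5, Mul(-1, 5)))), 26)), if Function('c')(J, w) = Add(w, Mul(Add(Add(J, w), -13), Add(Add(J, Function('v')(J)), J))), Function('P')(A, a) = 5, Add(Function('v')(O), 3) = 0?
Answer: 159456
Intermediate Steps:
Function('v')(O) = -3 (Function('v')(O) = Add(-3, 0) = -3)
Function('c')(J, w) = Add(w, Mul(Add(-3, Mul(2, J)), Add(-13, J, w))) (Function('c')(J, w) = Add(w, Mul(Add(Add(J, w), -13), Add(Add(J, -3), J))) = Add(w, Mul(Add(-13, J, w), Add(Add(-3, J), J))) = Add(w, Mul(Add(-13, J, w), Add(-3, Mul(2, J)))) = Add(w, Mul(Add(-3, Mul(2, J)), Add(-13, J, w))))
Mul(U, Function('c')(Mul(5, Function('P')(-5, Add(5, Mul(-1, 5)))), 26)) = Mul(88, Add(39, Mul(-29, Mul(5, 5)), Mul(-2, 26), Mul(2, Pow(Mul(5, 5), 2)), Mul(2, Mul(5, 5), 26))) = Mul(88, Add(39, Mul(-29, 25), -52, Mul(2, Pow(25, 2)), Mul(2, 25, 26))) = Mul(88, Add(39, -725, -52, Mul(2, 625), 1300)) = Mul(88, Add(39, -725, -52, 1250, 1300)) = Mul(88, 1812) = 159456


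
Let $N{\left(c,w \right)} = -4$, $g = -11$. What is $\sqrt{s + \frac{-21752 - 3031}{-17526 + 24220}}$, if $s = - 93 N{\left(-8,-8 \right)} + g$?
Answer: $\frac{\sqrt{16010381194}}{6694} \approx 18.902$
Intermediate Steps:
$s = 361$ ($s = \left(-93\right) \left(-4\right) - 11 = 372 - 11 = 361$)
$\sqrt{s + \frac{-21752 - 3031}{-17526 + 24220}} = \sqrt{361 + \frac{-21752 - 3031}{-17526 + 24220}} = \sqrt{361 - \frac{24783}{6694}} = \sqrt{\frac{2391751}{6694}} = \frac{\sqrt{16010381194}}{6694}$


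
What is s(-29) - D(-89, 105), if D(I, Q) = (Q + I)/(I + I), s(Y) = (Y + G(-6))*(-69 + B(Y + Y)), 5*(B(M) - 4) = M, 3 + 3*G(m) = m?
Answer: 1090824/445 ≈ 2451.3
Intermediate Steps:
G(m) = -1 + m/3
B(M) = 4 + M/5
s(Y) = (-65 + 2*Y/5)*(-3 + Y) (s(Y) = (Y + (-1 + (⅓)*(-6)))*(-69 + (4 + (Y + Y)/5)) = (Y + (-1 - 2))*(-69 + (4 + (2*Y)/5)) = (Y - 3)*(-69 + (4 + 2*Y/5)) = (-3 + Y)*(-65 + 2*Y/5) = (-65 + 2*Y/5)*(-3 + Y))
D(I, Q) = (I + Q)/(2*I) (D(I, Q) = (I + Q)/((2*I)) = (I + Q)*(1/(2*I)) = (I + Q)/(2*I))
s(-29) - D(-89, 105) = (195 - 331/5*(-29) + (⅖)*(-29)²) - (-89 + 105)/(2*(-89)) = (195 + 9599/5 + (⅖)*841) - (-1)*16/(2*89) = (195 + 9599/5 + 1682/5) - 1*(-8/89) = 12256/5 + 8/89 = 1090824/445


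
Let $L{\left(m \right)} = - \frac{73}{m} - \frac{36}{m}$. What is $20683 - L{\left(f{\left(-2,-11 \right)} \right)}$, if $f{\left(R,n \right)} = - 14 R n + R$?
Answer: $\frac{6411621}{310} \approx 20683.0$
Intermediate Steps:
$f{\left(R,n \right)} = R - 14 R n$ ($f{\left(R,n \right)} = - 14 R n + R = R - 14 R n$)
$L{\left(m \right)} = - \frac{109}{m}$
$20683 - L{\left(f{\left(-2,-11 \right)} \right)} = 20683 - - \frac{109}{\left(-2\right) \left(1 - -154\right)} = 20683 - - \frac{109}{\left(-2\right) \left(1 + 154\right)} = 20683 - - \frac{109}{\left(-2\right) 155} = 20683 - - \frac{109}{-310} = 20683 - \left(-109\right) \left(- \frac{1}{310}\right) = 20683 - \frac{109}{310} = \frac{6411621}{310}$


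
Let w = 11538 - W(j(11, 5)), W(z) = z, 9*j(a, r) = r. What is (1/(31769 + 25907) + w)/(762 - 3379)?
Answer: -5988902821/1358442828 ≈ -4.4087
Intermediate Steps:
j(a, r) = r/9
w = 103837/9 (w = 11538 - 5/9 = 103837/9 ≈ 11537.)
(1/(31769 + 25907) + w)/(762 - 3379) = (1/(31769 + 25907) + 103837/9)/(762 - 3379) = (1/57676 + 103837/9)/(-2617) = (1/57676 + 103837/9)*(-1/2617) = (5988902821/519084)*(-1/2617) = -5988902821/1358442828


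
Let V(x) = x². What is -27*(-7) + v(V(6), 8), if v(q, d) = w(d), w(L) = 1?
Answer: 190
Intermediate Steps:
v(q, d) = 1
-27*(-7) + v(V(6), 8) = -27*(-7) + 1 = -9*(-21) + 1 = 189 + 1 = 190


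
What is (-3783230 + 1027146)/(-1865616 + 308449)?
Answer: 2756084/1557167 ≈ 1.7699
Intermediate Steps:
(-3783230 + 1027146)/(-1865616 + 308449) = -2756084/(-1557167) = -2756084*(-1/1557167) = 2756084/1557167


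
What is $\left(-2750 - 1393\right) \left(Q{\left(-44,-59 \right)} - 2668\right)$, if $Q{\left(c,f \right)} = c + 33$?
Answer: $11099097$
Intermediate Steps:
$Q{\left(c,f \right)} = 33 + c$
$\left(-2750 - 1393\right) \left(Q{\left(-44,-59 \right)} - 2668\right) = \left(-2750 - 1393\right) \left(\left(33 - 44\right) - 2668\right) = - 4143 \left(-11 - 2668\right) = \left(-4143\right) \left(-2679\right) = 11099097$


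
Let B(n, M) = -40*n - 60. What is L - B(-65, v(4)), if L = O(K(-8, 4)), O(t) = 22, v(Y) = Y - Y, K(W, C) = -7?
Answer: -2518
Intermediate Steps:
v(Y) = 0
B(n, M) = -60 - 40*n
L = 22
L - B(-65, v(4)) = 22 - (-60 - 40*(-65)) = 22 - (-60 + 2600) = 22 - 1*2540 = 22 - 2540 = -2518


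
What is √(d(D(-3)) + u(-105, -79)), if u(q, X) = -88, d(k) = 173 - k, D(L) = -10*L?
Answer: √55 ≈ 7.4162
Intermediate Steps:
√(d(D(-3)) + u(-105, -79)) = √((173 - (-10)*(-3)) - 88) = √((173 - 1*30) - 88) = √((173 - 30) - 88) = √(143 - 88) = √55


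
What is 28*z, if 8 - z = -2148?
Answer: 60368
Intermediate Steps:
z = 2156 (z = 8 - 1*(-2148) = 8 + 2148 = 2156)
28*z = 28*2156 = 60368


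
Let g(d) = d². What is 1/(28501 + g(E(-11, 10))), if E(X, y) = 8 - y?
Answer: 1/28505 ≈ 3.5082e-5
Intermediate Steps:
1/(28501 + g(E(-11, 10))) = 1/(28501 + (8 - 1*10)²) = 1/(28501 + (8 - 10)²) = 1/(28501 + (-2)²) = 1/(28501 + 4) = 1/28505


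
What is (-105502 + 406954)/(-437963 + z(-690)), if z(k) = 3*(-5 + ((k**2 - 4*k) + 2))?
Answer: 75363/249652 ≈ 0.30187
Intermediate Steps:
z(k) = -9 - 12*k + 3*k**2 (z(k) = 3*(-5 + (2 + k**2 - 4*k)) = 3*(-3 + k**2 - 4*k) = -9 - 12*k + 3*k**2)
(-105502 + 406954)/(-437963 + z(-690)) = (-105502 + 406954)/(-437963 + (-9 - 12*(-690) + 3*(-690)**2)) = 301452/(-437963 + (-9 + 8280 + 3*476100)) = 301452/(-437963 + (-9 + 8280 + 1428300)) = 301452/(-437963 + 1436571) = 301452/998608 = 301452*(1/998608) = 75363/249652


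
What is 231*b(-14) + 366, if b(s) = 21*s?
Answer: -67548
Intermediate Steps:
231*b(-14) + 366 = 231*(21*(-14)) + 366 = 231*(-294) + 366 = -67914 + 366 = -67548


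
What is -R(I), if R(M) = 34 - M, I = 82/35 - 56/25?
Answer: -5932/175 ≈ -33.897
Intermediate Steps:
I = 18/175 (I = 82*(1/35) - 56*1/25 = 82/35 - 56/25 = 18/175 ≈ 0.10286)
-R(I) = -(34 - 1*18/175) = -(34 - 18/175) = -1*5932/175 = -5932/175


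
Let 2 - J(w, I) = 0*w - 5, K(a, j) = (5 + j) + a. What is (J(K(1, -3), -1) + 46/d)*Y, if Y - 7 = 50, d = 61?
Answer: 26961/61 ≈ 441.98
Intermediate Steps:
K(a, j) = 5 + a + j
J(w, I) = 7 (J(w, I) = 2 - (0*w - 5) = 2 - (0 - 5) = 2 - 1*(-5) = 2 + 5 = 7)
Y = 57 (Y = 7 + 50 = 57)
(J(K(1, -3), -1) + 46/d)*Y = (7 + 46/61)*57 = (473/61)*57 = 26961/61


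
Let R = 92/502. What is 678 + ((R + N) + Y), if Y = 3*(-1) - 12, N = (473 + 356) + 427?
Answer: 481715/251 ≈ 1919.2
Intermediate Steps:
N = 1256 (N = 829 + 427 = 1256)
R = 46/251 (R = 92*(1/502) = 46/251 ≈ 0.18327)
Y = -15 (Y = -3 - 12 = -15)
678 + ((R + N) + Y) = 678 + ((46/251 + 1256) - 15) = 678 + (315302/251 - 15) = 678 + 311537/251 = 481715/251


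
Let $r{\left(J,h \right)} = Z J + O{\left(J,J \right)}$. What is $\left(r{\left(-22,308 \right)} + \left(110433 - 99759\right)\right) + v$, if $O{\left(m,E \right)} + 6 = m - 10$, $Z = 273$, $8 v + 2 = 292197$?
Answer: $\frac{329235}{8} \approx 41154.0$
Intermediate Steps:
$v = \frac{292195}{8}$ ($v = - \frac{1}{4} + \frac{1}{8} \cdot 292197 = - \frac{1}{4} + \frac{292197}{8} = \frac{292195}{8} \approx 36524.0$)
$O{\left(m,E \right)} = -16 + m$ ($O{\left(m,E \right)} = -6 + \left(m - 10\right) = -6 + \left(-10 + m\right) = -16 + m$)
$r{\left(J,h \right)} = -16 + 274 J$ ($r{\left(J,h \right)} = 273 J + \left(-16 + J\right) = -16 + 274 J$)
$\left(r{\left(-22,308 \right)} + \left(110433 - 99759\right)\right) + v = \left(\left(-16 + 274 \left(-22\right)\right) + \left(110433 - 99759\right)\right) + \frac{292195}{8} = \left(\left(-16 - 6028\right) + \left(110433 - 99759\right)\right) + \frac{292195}{8} = \left(-6044 + 10674\right) + \frac{292195}{8} = 4630 + \frac{292195}{8} = \frac{329235}{8}$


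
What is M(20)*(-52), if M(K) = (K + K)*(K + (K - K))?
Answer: -41600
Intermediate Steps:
M(K) = 2*K² (M(K) = (2*K)*(K + 0) = (2*K)*K = 2*K²)
M(20)*(-52) = (2*20²)*(-52) = (2*400)*(-52) = 800*(-52) = -41600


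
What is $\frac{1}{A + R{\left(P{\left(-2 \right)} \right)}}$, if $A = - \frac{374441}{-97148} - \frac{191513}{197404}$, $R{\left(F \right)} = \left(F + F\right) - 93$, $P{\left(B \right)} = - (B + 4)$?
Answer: $- \frac{1198587737}{112806070099} \approx -0.010625$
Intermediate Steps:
$P{\left(B \right)} = -4 - B$ ($P{\left(B \right)} = - (4 + B) = -4 - B$)
$R{\left(F \right)} = -93 + 2 F$ ($R{\left(F \right)} = 2 F - 93 = -93 + 2 F$)
$A = \frac{3456940390}{1198587737}$ ($A = \left(-374441\right) \left(- \frac{1}{97148}\right) - \frac{191513}{197404} = \frac{374441}{97148} - \frac{191513}{197404} = \frac{3456940390}{1198587737} \approx 2.8842$)
$\frac{1}{A + R{\left(P{\left(-2 \right)} \right)}} = \frac{1}{\frac{3456940390}{1198587737} - \left(93 - 2 \left(-4 - -2\right)\right)} = \frac{1}{\frac{3456940390}{1198587737} - \left(93 - 2 \left(-4 + 2\right)\right)} = \frac{1}{\frac{3456940390}{1198587737} + \left(-93 + 2 \left(-2\right)\right)} = \frac{1}{\frac{3456940390}{1198587737} - 97} = \frac{1}{- \frac{112806070099}{1198587737}} = - \frac{1198587737}{112806070099}$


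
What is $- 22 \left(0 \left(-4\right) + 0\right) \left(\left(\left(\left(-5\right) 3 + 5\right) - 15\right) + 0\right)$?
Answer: $0$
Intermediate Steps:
$- 22 \left(0 \left(-4\right) + 0\right) \left(\left(\left(\left(-5\right) 3 + 5\right) - 15\right) + 0\right) = - 22 \left(0 + 0\right) \left(\left(\left(-15 + 5\right) - 15\right) + 0\right) = \left(-22\right) 0 \left(\left(-10 - 15\right) + 0\right) = 0 \left(-25 + 0\right) = 0 \left(-25\right) = 0$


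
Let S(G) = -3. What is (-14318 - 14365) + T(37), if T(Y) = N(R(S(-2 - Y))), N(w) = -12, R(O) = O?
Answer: -28695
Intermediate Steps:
T(Y) = -12
(-14318 - 14365) + T(37) = (-14318 - 14365) - 12 = -28683 - 12 = -28695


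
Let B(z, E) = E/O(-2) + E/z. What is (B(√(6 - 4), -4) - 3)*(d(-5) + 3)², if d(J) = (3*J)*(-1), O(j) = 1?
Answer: -2268 - 648*√2 ≈ -3184.4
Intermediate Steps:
B(z, E) = E + E/z (B(z, E) = E/1 + E/z = E*1 + E/z = E + E/z)
d(J) = -3*J
(B(√(6 - 4), -4) - 3)*(d(-5) + 3)² = ((-4 - 4/√(6 - 4)) - 3)*(-3*(-5) + 3)² = ((-4 - 4*√2/2) - 3)*(15 + 3)² = ((-4 - 2*√2) - 3)*18² = ((-4 - 2*√2) - 3)*324 = (-7 - 2*√2)*324 = -2268 - 648*√2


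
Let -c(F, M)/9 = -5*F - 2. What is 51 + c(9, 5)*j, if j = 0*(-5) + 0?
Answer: 51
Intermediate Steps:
j = 0 (j = 0 + 0 = 0)
c(F, M) = 18 + 45*F (c(F, M) = -9*(-5*F - 2) = -9*(-2 - 5*F) = 18 + 45*F)
51 + c(9, 5)*j = 51 + (18 + 45*9)*0 = 51 + (18 + 405)*0 = 51 + 423*0 = 51 + 0 = 51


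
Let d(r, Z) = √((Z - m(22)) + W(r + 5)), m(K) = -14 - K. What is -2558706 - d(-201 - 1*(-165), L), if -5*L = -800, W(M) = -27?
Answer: -2558719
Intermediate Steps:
L = 160 (L = -⅕*(-800) = 160)
d(r, Z) = √(9 + Z) (d(r, Z) = √((Z - (-14 - 1*22)) - 27) = √((Z - (-14 - 22)) - 27) = √((Z - 1*(-36)) - 27) = √((Z + 36) - 27) = √((36 + Z) - 27) = √(9 + Z))
-2558706 - d(-201 - 1*(-165), L) = -2558706 - √(9 + 160) = -2558706 - √169 = -2558706 - 1*13 = -2558706 - 13 = -2558719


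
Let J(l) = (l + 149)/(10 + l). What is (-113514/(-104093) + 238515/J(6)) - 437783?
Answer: -1333222227391/3226883 ≈ -4.1316e+5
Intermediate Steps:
J(l) = (149 + l)/(10 + l)
(-113514/(-104093) + 238515/J(6)) - 437783 = (-113514/(-104093) + 238515/(((149 + 6)/(10 + 6)))) - 437783 = (-113514*(-1/104093) + 238515/((155/16))) - 437783 = (113514/104093 + 238515/(((1/16)*155))) - 437783 = (113514/104093 + 238515/(155/16)) - 437783 = (113514/104093 + 238515*(16/155)) - 437783 = (113514/104093 + 763248/31) - 437783 = 79452292998/3226883 - 437783 = -1333222227391/3226883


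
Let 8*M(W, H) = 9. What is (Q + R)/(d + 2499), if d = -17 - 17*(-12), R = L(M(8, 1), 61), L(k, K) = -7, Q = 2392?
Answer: 2385/2686 ≈ 0.88794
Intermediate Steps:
M(W, H) = 9/8 (M(W, H) = (⅛)*9 = 9/8)
R = -7
d = 187 (d = -17 + 204 = 187)
(Q + R)/(d + 2499) = (2392 - 7)/(187 + 2499) = 2385/2686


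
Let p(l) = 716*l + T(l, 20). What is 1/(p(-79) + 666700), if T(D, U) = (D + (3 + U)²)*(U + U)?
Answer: 1/628136 ≈ 1.5920e-6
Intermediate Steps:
T(D, U) = 2*U*(D + (3 + U)²) (T(D, U) = (D + (3 + U)²)*(2*U) = 2*U*(D + (3 + U)²))
p(l) = 21160 + 756*l (p(l) = 716*l + 2*20*(l + (3 + 20)²) = 716*l + 2*20*(l + 23²) = 716*l + 2*20*(l + 529) = 716*l + 2*20*(529 + l) = 716*l + (21160 + 40*l) = 21160 + 756*l)
1/(p(-79) + 666700) = 1/((21160 + 756*(-79)) + 666700) = 1/((21160 - 59724) + 666700) = 1/(-38564 + 666700) = 1/628136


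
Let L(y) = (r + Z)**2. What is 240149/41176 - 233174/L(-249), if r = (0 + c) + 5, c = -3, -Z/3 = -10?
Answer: -584703753/2635264 ≈ -221.88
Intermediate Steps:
Z = 30 (Z = -3*(-10) = 30)
r = 2 (r = (0 - 3) + 5 = -3 + 5 = 2)
L(y) = 1024 (L(y) = (2 + 30)**2 = 32**2 = 1024)
240149/41176 - 233174/L(-249) = 240149/41176 - 233174/1024 = 240149*(1/41176) - 233174*1/1024 = 240149/41176 - 116587/512 = -584703753/2635264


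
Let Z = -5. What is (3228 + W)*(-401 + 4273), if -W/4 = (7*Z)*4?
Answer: 14667136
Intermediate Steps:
W = 560 (W = -4*7*(-5)*4 = -(-140)*4 = -4*(-140) = 560)
(3228 + W)*(-401 + 4273) = (3228 + 560)*(-401 + 4273) = 3788*3872 = 14667136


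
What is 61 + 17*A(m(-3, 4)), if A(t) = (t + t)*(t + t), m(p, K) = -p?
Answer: 673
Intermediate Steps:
A(t) = 4*t² (A(t) = (2*t)*(2*t) = 4*t²)
61 + 17*A(m(-3, 4)) = 61 + 17*(4*(-1*(-3))²) = 61 + 17*(4*3²) = 61 + 17*(4*9) = 61 + 17*36 = 61 + 612 = 673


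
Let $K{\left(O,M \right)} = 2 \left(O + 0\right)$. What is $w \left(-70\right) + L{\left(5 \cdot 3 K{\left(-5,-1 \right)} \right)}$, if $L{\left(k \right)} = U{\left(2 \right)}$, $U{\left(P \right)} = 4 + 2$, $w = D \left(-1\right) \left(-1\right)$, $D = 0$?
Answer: $6$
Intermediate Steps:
$K{\left(O,M \right)} = 2 O$
$w = 0$ ($w = 0 \left(-1\right) \left(-1\right) = 0 \left(-1\right) = 0$)
$U{\left(P \right)} = 6$
$L{\left(k \right)} = 6$
$w \left(-70\right) + L{\left(5 \cdot 3 K{\left(-5,-1 \right)} \right)} = 0 \left(-70\right) + 6 = 0 + 6 = 6$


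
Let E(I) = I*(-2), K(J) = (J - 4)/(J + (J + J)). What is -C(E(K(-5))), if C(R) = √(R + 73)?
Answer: -√1795/5 ≈ -8.4735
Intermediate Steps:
K(J) = (-4 + J)/(3*J) (K(J) = (-4 + J)/(J + 2*J) = (-4 + J)/((3*J)) = (-4 + J)*(1/(3*J)) = (-4 + J)/(3*J))
E(I) = -2*I
C(R) = √(73 + R)
-C(E(K(-5))) = -√(73 - 2*(-4 - 5)/(3*(-5))) = -√(73 - 2*(-1)*(-9)/(3*5)) = -√(73 - 2*⅗) = -√(73 - 6/5) = -√(359/5) = -√1795/5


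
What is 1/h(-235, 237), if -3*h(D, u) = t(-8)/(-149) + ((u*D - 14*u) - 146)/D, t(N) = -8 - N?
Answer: -705/59159 ≈ -0.011917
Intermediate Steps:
h(D, u) = -(-146 - 14*u + D*u)/(3*D) (h(D, u) = -((-8 - 1*(-8))/(-149) + ((u*D - 14*u) - 146)/D)/3 = -((-8 + 8)*(-1/149) + ((D*u - 14*u) - 146)/D)/3 = -(0*(-1/149) + ((-14*u + D*u) - 146)/D)/3 = -(0 + (-146 - 14*u + D*u)/D)/3 = -(-146 - 14*u + D*u)/(3*D))
1/h(-235, 237) = 1/((⅓)*(146 + 14*237 - 1*(-235)*237)/(-235)) = 1/((⅓)*(-1/235)*(146 + 3318 + 55695)) = 1/((⅓)*(-1/235)*59159) = 1/(-59159/705) = -705/59159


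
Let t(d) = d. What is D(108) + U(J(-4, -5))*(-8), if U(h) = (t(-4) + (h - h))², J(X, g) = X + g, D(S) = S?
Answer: -20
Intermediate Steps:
U(h) = 16 (U(h) = (-4 + (h - h))² = (-4 + 0)² = (-4)² = 16)
D(108) + U(J(-4, -5))*(-8) = 108 + 16*(-8) = 108 - 128 = -20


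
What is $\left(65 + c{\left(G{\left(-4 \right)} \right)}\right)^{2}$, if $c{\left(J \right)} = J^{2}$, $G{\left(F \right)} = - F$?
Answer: $6561$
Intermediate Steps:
$\left(65 + c{\left(G{\left(-4 \right)} \right)}\right)^{2} = \left(65 + \left(\left(-1\right) \left(-4\right)\right)^{2}\right)^{2} = \left(65 + 4^{2}\right)^{2} = \left(65 + 16\right)^{2} = 81^{2} = 6561$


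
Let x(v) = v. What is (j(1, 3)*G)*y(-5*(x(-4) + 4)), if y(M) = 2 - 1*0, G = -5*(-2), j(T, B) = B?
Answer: 60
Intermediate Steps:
G = 10
y(M) = 2 (y(M) = 2 + 0 = 2)
(j(1, 3)*G)*y(-5*(x(-4) + 4)) = (3*10)*2 = 30*2 = 60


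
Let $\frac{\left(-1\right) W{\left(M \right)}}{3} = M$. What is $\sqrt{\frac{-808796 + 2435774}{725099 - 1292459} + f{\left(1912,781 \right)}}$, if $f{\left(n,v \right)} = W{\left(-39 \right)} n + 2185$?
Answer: $\frac{\sqrt{126236374721070}}{23640} \approx 475.27$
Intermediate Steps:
$W{\left(M \right)} = - 3 M$
$f{\left(n,v \right)} = 2185 + 117 n$ ($f{\left(n,v \right)} = \left(-3\right) \left(-39\right) n + 2185 = 117 n + 2185 = 2185 + 117 n$)
$\sqrt{\frac{-808796 + 2435774}{725099 - 1292459} + f{\left(1912,781 \right)}} = \sqrt{\frac{-808796 + 2435774}{725099 - 1292459} + \left(2185 + 117 \cdot 1912\right)} = \sqrt{\frac{1626978}{-567360} + \left(2185 + 223704\right)} = \sqrt{1626978 \left(- \frac{1}{567360}\right) + 225889} = \sqrt{- \frac{271163}{94560} + 225889} = \sqrt{\frac{21359792677}{94560}} = \frac{\sqrt{126236374721070}}{23640}$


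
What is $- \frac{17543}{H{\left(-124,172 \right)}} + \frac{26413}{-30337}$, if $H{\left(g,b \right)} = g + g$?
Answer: $\frac{525651567}{7523576} \approx 69.867$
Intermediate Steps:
$H{\left(g,b \right)} = 2 g$
$- \frac{17543}{H{\left(-124,172 \right)}} + \frac{26413}{-30337} = - \frac{17543}{2 \left(-124\right)} + \frac{26413}{-30337} = - \frac{17543}{-248} + 26413 \left(- \frac{1}{30337}\right) = \left(-17543\right) \left(- \frac{1}{248}\right) - \frac{26413}{30337} = \frac{17543}{248} - \frac{26413}{30337} = \frac{525651567}{7523576}$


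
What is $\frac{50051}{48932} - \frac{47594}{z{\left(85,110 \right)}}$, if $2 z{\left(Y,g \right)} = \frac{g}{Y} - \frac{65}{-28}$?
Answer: $- \frac{2216997729045}{84211972} \approx -26326.0$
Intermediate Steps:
$z{\left(Y,g \right)} = \frac{65}{56} + \frac{g}{2 Y}$ ($z{\left(Y,g \right)} = \frac{\frac{g}{Y} - \frac{65}{-28}}{2} = \frac{\frac{g}{Y} - - \frac{65}{28}}{2} = \frac{\frac{g}{Y} + \frac{65}{28}}{2} = \frac{\frac{65}{28} + \frac{g}{Y}}{2} = \frac{65}{56} + \frac{g}{2 Y}$)
$\frac{50051}{48932} - \frac{47594}{z{\left(85,110 \right)}} = \frac{50051}{48932} - \frac{47594}{\frac{65}{56} + \frac{1}{2} \cdot 110 \cdot \frac{1}{85}} = 50051 \cdot \frac{1}{48932} - \frac{47594}{\frac{65}{56} + \frac{1}{2} \cdot 110 \cdot \frac{1}{85}} = \frac{50051}{48932} - \frac{47594}{\frac{65}{56} + \frac{11}{17}} = \frac{50051}{48932} - \frac{47594}{\frac{1721}{952}} = \frac{50051}{48932} - \frac{45309488}{1721} = - \frac{2216997729045}{84211972}$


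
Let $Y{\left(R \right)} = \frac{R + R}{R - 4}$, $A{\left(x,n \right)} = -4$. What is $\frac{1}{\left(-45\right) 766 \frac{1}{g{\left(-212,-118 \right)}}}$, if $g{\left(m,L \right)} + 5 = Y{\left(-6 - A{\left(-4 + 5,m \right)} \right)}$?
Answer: $\frac{13}{103410} \approx 0.00012571$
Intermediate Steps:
$Y{\left(R \right)} = \frac{2 R}{-4 + R}$
$g{\left(m,L \right)} = - \frac{13}{3}$ ($g{\left(m,L \right)} = -5 + \frac{2 \left(-6 - -4\right)}{-4 - 2} = -5 + \frac{2 \left(-6 + 4\right)}{-4 + \left(-6 + 4\right)} = -5 + 2 \left(-2\right) \frac{1}{-4 - 2} = -5 + 2 \left(-2\right) \frac{1}{-6} = -5 + 2 \left(-2\right) \left(- \frac{1}{6}\right) = -5 + \frac{2}{3} = - \frac{13}{3}$)
$\frac{1}{\left(-45\right) 766 \frac{1}{g{\left(-212,-118 \right)}}} = \frac{1}{\left(-45\right) 766 \frac{1}{- \frac{13}{3}}} = \frac{1}{\left(-34470\right) \left(- \frac{3}{13}\right)} = \frac{1}{\frac{103410}{13}} = \frac{13}{103410}$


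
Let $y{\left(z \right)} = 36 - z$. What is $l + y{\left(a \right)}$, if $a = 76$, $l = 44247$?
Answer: $44207$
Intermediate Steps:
$l + y{\left(a \right)} = 44247 + \left(36 - 76\right) = 44247 - 40 = 44207$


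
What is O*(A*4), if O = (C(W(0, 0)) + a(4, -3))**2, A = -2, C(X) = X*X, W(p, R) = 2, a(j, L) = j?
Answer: -512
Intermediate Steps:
C(X) = X**2
O = 64 (O = (2**2 + 4)**2 = (4 + 4)**2 = 8**2 = 64)
O*(A*4) = 64*(-2*4) = 64*(-8) = -512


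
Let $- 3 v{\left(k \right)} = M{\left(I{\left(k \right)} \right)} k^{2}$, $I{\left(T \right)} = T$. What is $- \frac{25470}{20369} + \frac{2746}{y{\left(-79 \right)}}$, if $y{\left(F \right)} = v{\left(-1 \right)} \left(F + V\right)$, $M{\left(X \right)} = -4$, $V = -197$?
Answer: $- \frac{32653117}{3747896} \approx -8.7124$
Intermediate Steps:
$v{\left(k \right)} = \frac{4 k^{2}}{3}$ ($v{\left(k \right)} = - \frac{\left(-4\right) k^{2}}{3} = \frac{4 k^{2}}{3}$)
$y{\left(F \right)} = - \frac{788}{3} + \frac{4 F}{3}$ ($y{\left(F \right)} = \frac{4 \left(-1\right)^{2}}{3} \left(F - 197\right) = \frac{4}{3} \cdot 1 \left(-197 + F\right) = \frac{4 \left(-197 + F\right)}{3} = - \frac{788}{3} + \frac{4 F}{3}$)
$- \frac{25470}{20369} + \frac{2746}{y{\left(-79 \right)}} = - \frac{25470}{20369} + \frac{2746}{- \frac{788}{3} + \frac{4}{3} \left(-79\right)} = \left(-25470\right) \frac{1}{20369} + \frac{2746}{- \frac{788}{3} - \frac{316}{3}} = - \frac{25470}{20369} + \frac{2746}{-368} = - \frac{25470}{20369} + 2746 \left(- \frac{1}{368}\right) = - \frac{25470}{20369} - \frac{1373}{184} = - \frac{32653117}{3747896}$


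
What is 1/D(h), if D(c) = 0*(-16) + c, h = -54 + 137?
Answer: 1/83 ≈ 0.012048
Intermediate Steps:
h = 83
D(c) = c (D(c) = 0 + c = c)
1/D(h) = 1/83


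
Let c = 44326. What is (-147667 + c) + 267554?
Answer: 164213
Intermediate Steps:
(-147667 + c) + 267554 = (-147667 + 44326) + 267554 = -103341 + 267554 = 164213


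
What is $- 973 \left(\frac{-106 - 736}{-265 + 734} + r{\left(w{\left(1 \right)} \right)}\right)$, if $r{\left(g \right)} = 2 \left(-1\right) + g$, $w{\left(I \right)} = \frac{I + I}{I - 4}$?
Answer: $\frac{872642}{201} \approx 4341.5$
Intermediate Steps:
$w{\left(I \right)} = \frac{2 I}{-4 + I}$
$r{\left(g \right)} = -2 + g$
$- 973 \left(\frac{-106 - 736}{-265 + 734} + r{\left(w{\left(1 \right)} \right)}\right) = - 973 \left(\frac{-106 - 736}{-265 + 734} - \left(2 - \frac{2}{-4 + 1}\right)\right) = - 973 \left(- \frac{842}{469} - \left(2 - \frac{2}{-3}\right)\right) = - 973 \left(\left(-842\right) \frac{1}{469} - \left(2 - - \frac{2}{3}\right)\right) = - 973 \left(- \frac{842}{469} - \frac{8}{3}\right) = \left(-973\right) \left(- \frac{6278}{1407}\right) = \frac{872642}{201}$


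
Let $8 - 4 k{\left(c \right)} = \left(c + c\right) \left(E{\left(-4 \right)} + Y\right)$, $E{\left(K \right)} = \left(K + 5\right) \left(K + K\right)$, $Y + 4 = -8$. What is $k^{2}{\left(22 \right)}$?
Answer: $49284$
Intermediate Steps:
$Y = -12$ ($Y = -4 - 8 = -12$)
$E{\left(K \right)} = 2 K \left(5 + K\right)$ ($E{\left(K \right)} = \left(5 + K\right) 2 K = 2 K \left(5 + K\right)$)
$k{\left(c \right)} = 2 + 10 c$ ($k{\left(c \right)} = 2 - \frac{\left(c + c\right) \left(2 \left(-4\right) \left(5 - 4\right) - 12\right)}{4} = 2 - \frac{2 c \left(2 \left(-4\right) 1 - 12\right)}{4} = 2 - \frac{2 c \left(-8 - 12\right)}{4} = 2 - \frac{2 c \left(-20\right)}{4} = 2 - \frac{\left(-40\right) c}{4} = 2 + 10 c$)
$k^{2}{\left(22 \right)} = \left(2 + 10 \cdot 22\right)^{2} = \left(2 + 220\right)^{2} = 222^{2} = 49284$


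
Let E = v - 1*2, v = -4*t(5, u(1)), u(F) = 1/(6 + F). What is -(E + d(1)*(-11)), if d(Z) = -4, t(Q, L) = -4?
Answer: -58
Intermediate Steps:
v = 16 (v = -4*(-4) = 16)
E = 14 (E = 16 - 1*2 = 16 - 2 = 14)
-(E + d(1)*(-11)) = -(14 - 4*(-11)) = -(14 + 44) = -1*58 = -58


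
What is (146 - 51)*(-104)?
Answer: -9880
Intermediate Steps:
(146 - 51)*(-104) = 95*(-104) = -9880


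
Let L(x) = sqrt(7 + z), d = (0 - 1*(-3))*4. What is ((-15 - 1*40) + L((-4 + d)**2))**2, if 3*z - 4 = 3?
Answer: 9103/3 - 220*sqrt(21)/3 ≈ 2698.3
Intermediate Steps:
d = 12 (d = (0 + 3)*4 = 3*4 = 12)
z = 7/3 (z = 4/3 + (1/3)*3 = 4/3 + 1 = 7/3 ≈ 2.3333)
L(x) = 2*sqrt(21)/3 (L(x) = sqrt(7 + 7/3) = sqrt(28/3) = 2*sqrt(21)/3)
((-15 - 1*40) + L((-4 + d)**2))**2 = ((-15 - 1*40) + 2*sqrt(21)/3)**2 = ((-15 - 40) + 2*sqrt(21)/3)**2 = (-55 + 2*sqrt(21)/3)**2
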